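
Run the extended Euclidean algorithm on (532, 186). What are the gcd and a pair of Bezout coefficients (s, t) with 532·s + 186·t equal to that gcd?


Euclidean algorithm on (532, 186) — divide until remainder is 0:
  532 = 2 · 186 + 160
  186 = 1 · 160 + 26
  160 = 6 · 26 + 4
  26 = 6 · 4 + 2
  4 = 2 · 2 + 0
gcd(532, 186) = 2.
Track Bezout coefficients alongside the remainders: start with r₀ = 532 = a·1 + b·0 (s = 1, t = 0) and r₁ = 186 = a·0 + b·1 (s = 0, t = 1); each new remainder r_{k+1} = r_{k-1} − q_k·r_k inherits s_{k+1} = s_{k-1} − q_k·s_k, t_{k+1} = t_{k-1} − q_k·t_k, so r_k = a·s_k + b·t_k at every step:
  q = 2: r = 160, s = 1 − 2·0 = 1, t = 0 − 2·1 = -2  (check: 532·1 + 186·(-2) = 160)
  q = 1: r = 26, s = 0 − 1·1 = -1, t = 1 − 1·(-2) = 3  (check: 532·(-1) + 186·3 = 26)
  q = 6: r = 4, s = 1 − 6·(-1) = 7, t = -2 − 6·3 = -20  (check: 532·7 + 186·(-20) = 4)
  q = 6: r = 2, s = -1 − 6·7 = -43, t = 3 − 6·(-20) = 123  (check: 532·(-43) + 186·123 = 2)
The row with r = 2 (the gcd) gives the Bezout coefficients s = -43, t = 123.
Result: 532 · (-43) + 186 · (123) = 2.

gcd(532, 186) = 2; s = -43, t = 123 (check: 532·(-43) + 186·123 = 2).


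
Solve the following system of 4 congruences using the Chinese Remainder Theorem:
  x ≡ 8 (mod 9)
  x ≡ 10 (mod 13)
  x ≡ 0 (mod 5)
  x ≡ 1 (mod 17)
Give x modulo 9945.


Product of moduli M = 9 · 13 · 5 · 17 = 9945.
Merge one congruence at a time:
  Start: x ≡ 8 (mod 9).
  Combine with x ≡ 10 (mod 13); new modulus lcm = 117.
    Write x = 8 + 9·t and substitute into x ≡ 10 (mod 13): 9·t ≡ 10 − 8 = 2 (mod 13).
    The inverse of 9 mod 13 is 3 (since 9·3 = 27 = 2·13 + 1), so t ≡ 3·2 = 6 ≡ 6 (mod 13).
    Then x = 8 + 9·6 = 62, valid modulo lcm(9, 13) = 117: x ≡ 62 (mod 117).
  Combine with x ≡ 0 (mod 5); new modulus lcm = 585.
    Write x = 62 + 117·t and substitute into x ≡ 0 (mod 5): 117·t ≡ 0 − 62 = -62 (mod 5).
    Reduce coefficients mod 5: 2·t ≡ 3 (mod 5).
    The inverse of 2 mod 5 is 3 (since 2·3 = 6 = 1·5 + 1), so t ≡ 3·3 = 9 ≡ 4 (mod 5).
    Then x = 62 + 117·4 = 530, valid modulo lcm(117, 5) = 585: x ≡ 530 (mod 585).
  Combine with x ≡ 1 (mod 17); new modulus lcm = 9945.
    Write x = 530 + 585·t and substitute into x ≡ 1 (mod 17): 585·t ≡ 1 − 530 = -529 (mod 17).
    Reduce coefficients mod 17: 7·t ≡ 15 (mod 17).
    The inverse of 7 mod 17 is 5 (since 7·5 = 35 = 2·17 + 1), so t ≡ 5·15 = 75 ≡ 7 (mod 17).
    Then x = 530 + 585·7 = 4625, valid modulo lcm(585, 17) = 9945: x ≡ 4625 (mod 9945).
Verify against each original: 4625 mod 9 = 8, 4625 mod 13 = 10, 4625 mod 5 = 0, 4625 mod 17 = 1.

x ≡ 4625 (mod 9945).


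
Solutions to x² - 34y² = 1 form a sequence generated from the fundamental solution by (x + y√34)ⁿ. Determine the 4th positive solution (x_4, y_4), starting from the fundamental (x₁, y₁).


Step 1: Find the fundamental solution (x₁, y₁) of x² - 34y² = 1.
  Expand √34 as a continued fraction. a₀ = ⌊√34⌋ = 5; iterate m_{k+1} = d_k·a_k − m_k, d_{k+1} = (34 − m_{k+1}²)/d_k, a_{k+1} = ⌊(a₀ + m_{k+1})/d_{k+1}⌋ (starting m₀ = 0, d₀ = 1), with convergents p_k = a_k·p_{k-1} + p_{k-2}, q_k = a_k·q_{k-1} + q_{k-2} (p₋₁ = 1, q₋₁ = 0):
  k = 0: a₀ = 5; p₀/q₀ = 5/1; p₀² − 34·q₀² = 25 − 34 = -9.
  k = 1: m = 5, d = 9, a = ⌊(5 + 5)/9⌋ = 1; p/q = (1·5 + 1)/(1·1 + 0) = 6/1; p² − 34·q² = 36 − 34 = 2.
  k = 2: m = 4, d = 2, a = ⌊(5 + 4)/2⌋ = 4; p/q = (4·6 + 5)/(4·1 + 1) = 29/5; p² − 34·q² = 841 − 850 = -9.
  k = 3: m = 4, d = 9, a = ⌊(5 + 4)/9⌋ = 1; p/q = (1·29 + 6)/(1·5 + 1) = 35/6; p² − 34·q² = 1225 − 1224 = 1.
  The first convergent with p² − 34·q² = 1 gives the fundamental solution (x₁, y₁) = (35, 6).
Step 2: Apply the recurrence (x_{n+1}, y_{n+1}) = (x₁x_n + 34y₁y_n, x₁y_n + y₁x_n) repeatedly.
  From (x_1, y_1) = (35, 6): x_2 = 35·35 + 34·6·6 = 2449; y_2 = 35·6 + 6·35 = 420.
  From (x_2, y_2) = (2449, 420): x_3 = 35·2449 + 34·6·420 = 171395; y_3 = 35·420 + 6·2449 = 29394.
  From (x_3, y_3) = (171395, 29394): x_4 = 35·171395 + 34·6·29394 = 11995201; y_4 = 35·29394 + 6·171395 = 2057160.
Step 3: Verify x_4² - 34·y_4² = 143884847030401 - 143884847030400 = 1 (should be 1). ✓

(x_1, y_1) = (35, 6); (x_4, y_4) = (11995201, 2057160).


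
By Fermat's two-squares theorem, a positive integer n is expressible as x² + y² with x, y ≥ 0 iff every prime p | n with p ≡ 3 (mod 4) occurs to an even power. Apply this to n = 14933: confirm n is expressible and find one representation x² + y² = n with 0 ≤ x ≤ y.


Step 1: Factor n = 14933 = 109 · 137.
Step 2: Check the mod-4 condition on each prime factor: 109 ≡ 1 (mod 4), exponent 1; 137 ≡ 1 (mod 4), exponent 1.
All primes ≡ 3 (mod 4) appear to even exponent (or don't appear), so by the two-squares theorem n IS expressible as a sum of two squares.
Step 3: Build a representation. Here n = 109 · 137 is a product of primes ≡ 1 (mod 4). Each prime p ≡ 1 (mod 4) is itself a sum of two squares; find a² by testing p − a² for a perfect square:
  109: 109 − 1² = 108, 109 − 2² = 105, 109 − 3² = 100 = 10² ⇒ 109 = 3² + 10².
  137: 137 − 1² = 136, 137 − 2² = 133, 137 − 3² = 128, 137 − 4² = 121 = 11² ⇒ 137 = 4² + 11².
  Combine using the Brahmagupta–Fibonacci identity (a² + b²)(c² + d²) = (ac − bd)² + (ad + bc)² = (ac + bd)² + (ad − bc)²:
  109 · 137 = 14933: from (3² + 10²)(4² + 11²), take (3·4 − 10·11, 3·11 + 10·4) = (12 − 110, 33 + 40) = (-98, 73); dropping signs (only squares matter) gives (98, 73); check 98² + 73² = 9604 + 5329 = 14933 ✓.
Step 4: Order so x ≤ y and verify: 73² + 98² = 5329 + 9604 = 14933 = n. ✓

n = 14933 = 73² + 98² (one valid representation with x ≤ y).


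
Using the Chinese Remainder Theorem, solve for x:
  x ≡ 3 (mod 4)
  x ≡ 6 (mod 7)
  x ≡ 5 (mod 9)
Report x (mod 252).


Moduli 4, 7, 9 are pairwise coprime; by CRT there is a unique solution modulo M = 4 · 7 · 9 = 252.
Solve pairwise, accumulating the modulus:
  Start with x ≡ 3 (mod 4).
  Combine with x ≡ 6 (mod 7): since gcd(4, 7) = 1, we get a unique residue mod 28.
    Write x = 3 + 4·t and substitute into x ≡ 6 (mod 7): 4·t ≡ 6 − 3 = 3 (mod 7).
    The inverse of 4 mod 7 is 2 (since 4·2 = 8 = 1·7 + 1), so t ≡ 2·3 = 6 ≡ 6 (mod 7).
    Then x = 3 + 4·6 = 27, valid modulo lcm(4, 7) = 28: x ≡ 27 (mod 28).
  Combine with x ≡ 5 (mod 9): since gcd(28, 9) = 1, we get a unique residue mod 252.
    Write x = 27 + 28·t and substitute into x ≡ 5 (mod 9): 28·t ≡ 5 − 27 = -22 (mod 9).
    Reduce coefficients mod 9: 1·t ≡ 5 (mod 9).
    So t ≡ 5 (mod 9).
    Then x = 27 + 28·5 = 167, valid modulo lcm(28, 9) = 252: x ≡ 167 (mod 252).
Verify: 167 mod 4 = 3 ✓, 167 mod 7 = 6 ✓, 167 mod 9 = 5 ✓.

x ≡ 167 (mod 252).


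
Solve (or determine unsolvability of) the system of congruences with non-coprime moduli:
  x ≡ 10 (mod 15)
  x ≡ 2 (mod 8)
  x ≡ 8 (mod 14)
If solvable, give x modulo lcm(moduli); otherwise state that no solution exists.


Moduli 15, 8, 14 are not pairwise coprime, so CRT works modulo lcm(m_i) when all pairwise compatibility conditions hold.
Pairwise compatibility: gcd(m_i, m_j) must divide a_i - a_j for every pair.
Merge one congruence at a time:
  Start: x ≡ 10 (mod 15).
  Combine with x ≡ 2 (mod 8): gcd(15, 8) = 1; 2 - 10 = -8, which IS divisible by 1, so compatible.
    Write x = 10 + 15·t and substitute into x ≡ 2 (mod 8): 15·t ≡ 2 − 10 = -8 (mod 8).
    Reduce coefficients mod 8: 7·t ≡ 0 (mod 8).
    The inverse of 7 mod 8 is 7 (since 7·7 = 49 = 6·8 + 1), so t ≡ 7·0 = 0 ≡ 0 (mod 8).
    Then x = 10 + 15·0 = 10, valid modulo lcm(15, 8) = 120: x ≡ 10 (mod 120).
  Combine with x ≡ 8 (mod 14): gcd(120, 14) = 2; 8 - 10 = -2, which IS divisible by 2, so compatible.
    Write x = 10 + 120·t and substitute into x ≡ 8 (mod 14): 120·t ≡ 8 − 10 = -2 (mod 14).
    Divide the congruence (and modulus) by g = 2: 60·t ≡ -1 (mod 7).
    Reduce coefficients mod 7: 4·t ≡ 6 (mod 7).
    The inverse of 4 mod 7 is 2 (since 4·2 = 8 = 1·7 + 1), so t ≡ 2·6 = 12 ≡ 5 (mod 7).
    Then x = 10 + 120·5 = 610, valid modulo lcm(120, 14) = 840: x ≡ 610 (mod 840).
Verify: 610 mod 15 = 10, 610 mod 8 = 2, 610 mod 14 = 8.

x ≡ 610 (mod 840).


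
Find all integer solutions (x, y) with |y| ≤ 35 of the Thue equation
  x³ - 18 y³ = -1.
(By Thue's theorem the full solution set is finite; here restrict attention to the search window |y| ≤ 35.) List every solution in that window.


The equation is x³ - 18y³ = -1. For fixed y, x³ = 18·y³ − 1, so a solution requires the RHS to be a perfect cube.
Strategy: iterate y from -35 to 35, compute RHS = 18·y³ − 1, and check whether it is a (positive or negative) perfect cube.
Check small values of y:
  y = 0: RHS = -1 = (-1)³ ⇒ x = -1 works.
  y = 1: RHS = 17 is not a perfect cube.
  y = -1: RHS = -19 is not a perfect cube.
  y = 2: RHS = 143 is not a perfect cube.
  y = -2: RHS = -145 is not a perfect cube.
  y = 3: RHS = 485 is not a perfect cube.
  y = -3: RHS = -487 is not a perfect cube.
Continuing the search up to |y| = 35 finds no further solutions beyond those listed.
Collected solutions: (-1, 0).

Solutions (with |y| ≤ 35): (-1, 0).


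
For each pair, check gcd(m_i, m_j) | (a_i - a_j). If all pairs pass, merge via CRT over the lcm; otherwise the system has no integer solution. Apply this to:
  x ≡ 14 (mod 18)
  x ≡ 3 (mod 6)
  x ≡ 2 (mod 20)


Moduli 18, 6, 20 are not pairwise coprime, so CRT works modulo lcm(m_i) when all pairwise compatibility conditions hold.
Pairwise compatibility: gcd(m_i, m_j) must divide a_i - a_j for every pair.
Merge one congruence at a time:
  Start: x ≡ 14 (mod 18).
  Combine with x ≡ 3 (mod 6): gcd(18, 6) = 6, and 3 - 14 = -11 is NOT divisible by 6.
    ⇒ system is inconsistent (no integer solution).

No solution (the system is inconsistent).


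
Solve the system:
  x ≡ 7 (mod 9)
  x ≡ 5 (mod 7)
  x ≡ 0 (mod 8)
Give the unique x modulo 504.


Moduli 9, 7, 8 are pairwise coprime; by CRT there is a unique solution modulo M = 9 · 7 · 8 = 504.
Solve pairwise, accumulating the modulus:
  Start with x ≡ 7 (mod 9).
  Combine with x ≡ 5 (mod 7): since gcd(9, 7) = 1, we get a unique residue mod 63.
    Write x = 7 + 9·t and substitute into x ≡ 5 (mod 7): 9·t ≡ 5 − 7 = -2 (mod 7).
    Reduce coefficients mod 7: 2·t ≡ 5 (mod 7).
    The inverse of 2 mod 7 is 4 (since 2·4 = 8 = 1·7 + 1), so t ≡ 4·5 = 20 ≡ 6 (mod 7).
    Then x = 7 + 9·6 = 61, valid modulo lcm(9, 7) = 63: x ≡ 61 (mod 63).
  Combine with x ≡ 0 (mod 8): since gcd(63, 8) = 1, we get a unique residue mod 504.
    Write x = 61 + 63·t and substitute into x ≡ 0 (mod 8): 63·t ≡ 0 − 61 = -61 (mod 8).
    Reduce coefficients mod 8: 7·t ≡ 3 (mod 8).
    The inverse of 7 mod 8 is 7 (since 7·7 = 49 = 6·8 + 1), so t ≡ 7·3 = 21 ≡ 5 (mod 8).
    Then x = 61 + 63·5 = 376, valid modulo lcm(63, 8) = 504: x ≡ 376 (mod 504).
Verify: 376 mod 9 = 7 ✓, 376 mod 7 = 5 ✓, 376 mod 8 = 0 ✓.

x ≡ 376 (mod 504).


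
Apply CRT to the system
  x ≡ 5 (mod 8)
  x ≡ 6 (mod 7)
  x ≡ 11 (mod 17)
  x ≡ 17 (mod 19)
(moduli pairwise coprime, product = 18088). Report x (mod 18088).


Product of moduli M = 8 · 7 · 17 · 19 = 18088.
Merge one congruence at a time:
  Start: x ≡ 5 (mod 8).
  Combine with x ≡ 6 (mod 7); new modulus lcm = 56.
    Write x = 5 + 8·t and substitute into x ≡ 6 (mod 7): 8·t ≡ 6 − 5 = 1 (mod 7).
    Reduce coefficients mod 7: 1·t ≡ 1 (mod 7).
    So t ≡ 1 (mod 7).
    Then x = 5 + 8·1 = 13, valid modulo lcm(8, 7) = 56: x ≡ 13 (mod 56).
  Combine with x ≡ 11 (mod 17); new modulus lcm = 952.
    Write x = 13 + 56·t and substitute into x ≡ 11 (mod 17): 56·t ≡ 11 − 13 = -2 (mod 17).
    Reduce coefficients mod 17: 5·t ≡ 15 (mod 17).
    The inverse of 5 mod 17 is 7 (since 5·7 = 35 = 2·17 + 1), so t ≡ 7·15 = 105 ≡ 3 (mod 17).
    Then x = 13 + 56·3 = 181, valid modulo lcm(56, 17) = 952: x ≡ 181 (mod 952).
  Combine with x ≡ 17 (mod 19); new modulus lcm = 18088.
    Write x = 181 + 952·t and substitute into x ≡ 17 (mod 19): 952·t ≡ 17 − 181 = -164 (mod 19).
    Reduce coefficients mod 19: 2·t ≡ 7 (mod 19).
    The inverse of 2 mod 19 is 10 (since 2·10 = 20 = 1·19 + 1), so t ≡ 10·7 = 70 ≡ 13 (mod 19).
    Then x = 181 + 952·13 = 12557, valid modulo lcm(952, 19) = 18088: x ≡ 12557 (mod 18088).
Verify against each original: 12557 mod 8 = 5, 12557 mod 7 = 6, 12557 mod 17 = 11, 12557 mod 19 = 17.

x ≡ 12557 (mod 18088).


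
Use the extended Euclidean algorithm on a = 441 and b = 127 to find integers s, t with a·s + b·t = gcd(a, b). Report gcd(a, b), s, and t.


Euclidean algorithm on (441, 127) — divide until remainder is 0:
  441 = 3 · 127 + 60
  127 = 2 · 60 + 7
  60 = 8 · 7 + 4
  7 = 1 · 4 + 3
  4 = 1 · 3 + 1
  3 = 3 · 1 + 0
gcd(441, 127) = 1.
Track Bezout coefficients alongside the remainders: start with r₀ = 441 = a·1 + b·0 (s = 1, t = 0) and r₁ = 127 = a·0 + b·1 (s = 0, t = 1); each new remainder r_{k+1} = r_{k-1} − q_k·r_k inherits s_{k+1} = s_{k-1} − q_k·s_k, t_{k+1} = t_{k-1} − q_k·t_k, so r_k = a·s_k + b·t_k at every step:
  q = 3: r = 60, s = 1 − 3·0 = 1, t = 0 − 3·1 = -3  (check: 441·1 + 127·(-3) = 60)
  q = 2: r = 7, s = 0 − 2·1 = -2, t = 1 − 2·(-3) = 7  (check: 441·(-2) + 127·7 = 7)
  q = 8: r = 4, s = 1 − 8·(-2) = 17, t = -3 − 8·7 = -59  (check: 441·17 + 127·(-59) = 4)
  q = 1: r = 3, s = -2 − 1·17 = -19, t = 7 − 1·(-59) = 66  (check: 441·(-19) + 127·66 = 3)
  q = 1: r = 1, s = 17 − 1·(-19) = 36, t = -59 − 1·66 = -125  (check: 441·36 + 127·(-125) = 1)
The row with r = 1 (the gcd) gives the Bezout coefficients s = 36, t = -125.
Result: 441 · (36) + 127 · (-125) = 1.

gcd(441, 127) = 1; s = 36, t = -125 (check: 441·36 + 127·(-125) = 1).


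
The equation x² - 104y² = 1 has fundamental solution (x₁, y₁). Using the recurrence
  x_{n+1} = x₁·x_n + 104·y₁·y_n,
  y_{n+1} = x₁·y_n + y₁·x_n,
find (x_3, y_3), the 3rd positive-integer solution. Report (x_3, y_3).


Step 1: Find the fundamental solution (x₁, y₁) of x² - 104y² = 1.
  Expand √104 as a continued fraction. a₀ = ⌊√104⌋ = 10; iterate m_{k+1} = d_k·a_k − m_k, d_{k+1} = (104 − m_{k+1}²)/d_k, a_{k+1} = ⌊(a₀ + m_{k+1})/d_{k+1}⌋ (starting m₀ = 0, d₀ = 1), with convergents p_k = a_k·p_{k-1} + p_{k-2}, q_k = a_k·q_{k-1} + q_{k-2} (p₋₁ = 1, q₋₁ = 0):
  k = 0: a₀ = 10; p₀/q₀ = 10/1; p₀² − 104·q₀² = 100 − 104 = -4.
  k = 1: m = 10, d = 4, a = ⌊(10 + 10)/4⌋ = 5; p/q = (5·10 + 1)/(5·1 + 0) = 51/5; p² − 104·q² = 2601 − 2600 = 1.
  The first convergent with p² − 104·q² = 1 gives the fundamental solution (x₁, y₁) = (51, 5).
Step 2: Apply the recurrence (x_{n+1}, y_{n+1}) = (x₁x_n + 104y₁y_n, x₁y_n + y₁x_n) repeatedly.
  From (x_1, y_1) = (51, 5): x_2 = 51·51 + 104·5·5 = 5201; y_2 = 51·5 + 5·51 = 510.
  From (x_2, y_2) = (5201, 510): x_3 = 51·5201 + 104·5·510 = 530451; y_3 = 51·510 + 5·5201 = 52015.
Step 3: Verify x_3² - 104·y_3² = 281378263401 - 281378263400 = 1 (should be 1). ✓

(x_1, y_1) = (51, 5); (x_3, y_3) = (530451, 52015).


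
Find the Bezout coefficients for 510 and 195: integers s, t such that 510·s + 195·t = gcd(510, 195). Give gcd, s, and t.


Euclidean algorithm on (510, 195) — divide until remainder is 0:
  510 = 2 · 195 + 120
  195 = 1 · 120 + 75
  120 = 1 · 75 + 45
  75 = 1 · 45 + 30
  45 = 1 · 30 + 15
  30 = 2 · 15 + 0
gcd(510, 195) = 15.
Track Bezout coefficients alongside the remainders: start with r₀ = 510 = a·1 + b·0 (s = 1, t = 0) and r₁ = 195 = a·0 + b·1 (s = 0, t = 1); each new remainder r_{k+1} = r_{k-1} − q_k·r_k inherits s_{k+1} = s_{k-1} − q_k·s_k, t_{k+1} = t_{k-1} − q_k·t_k, so r_k = a·s_k + b·t_k at every step:
  q = 2: r = 120, s = 1 − 2·0 = 1, t = 0 − 2·1 = -2  (check: 510·1 + 195·(-2) = 120)
  q = 1: r = 75, s = 0 − 1·1 = -1, t = 1 − 1·(-2) = 3  (check: 510·(-1) + 195·3 = 75)
  q = 1: r = 45, s = 1 − 1·(-1) = 2, t = -2 − 1·3 = -5  (check: 510·2 + 195·(-5) = 45)
  q = 1: r = 30, s = -1 − 1·2 = -3, t = 3 − 1·(-5) = 8  (check: 510·(-3) + 195·8 = 30)
  q = 1: r = 15, s = 2 − 1·(-3) = 5, t = -5 − 1·8 = -13  (check: 510·5 + 195·(-13) = 15)
The row with r = 15 (the gcd) gives the Bezout coefficients s = 5, t = -13.
Result: 510 · (5) + 195 · (-13) = 15.

gcd(510, 195) = 15; s = 5, t = -13 (check: 510·5 + 195·(-13) = 15).


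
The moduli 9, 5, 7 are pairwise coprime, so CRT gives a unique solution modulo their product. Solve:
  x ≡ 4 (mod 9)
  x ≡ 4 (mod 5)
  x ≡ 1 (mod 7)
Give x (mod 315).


Moduli 9, 5, 7 are pairwise coprime; by CRT there is a unique solution modulo M = 9 · 5 · 7 = 315.
Solve pairwise, accumulating the modulus:
  Start with x ≡ 4 (mod 9).
  Combine with x ≡ 4 (mod 5): since gcd(9, 5) = 1, we get a unique residue mod 45.
    Write x = 4 + 9·t and substitute into x ≡ 4 (mod 5): 9·t ≡ 4 − 4 = 0 (mod 5).
    Reduce coefficients mod 5: 4·t ≡ 0 (mod 5).
    The inverse of 4 mod 5 is 4 (since 4·4 = 16 = 3·5 + 1), so t ≡ 4·0 = 0 ≡ 0 (mod 5).
    Then x = 4 + 9·0 = 4, valid modulo lcm(9, 5) = 45: x ≡ 4 (mod 45).
  Combine with x ≡ 1 (mod 7): since gcd(45, 7) = 1, we get a unique residue mod 315.
    Write x = 4 + 45·t and substitute into x ≡ 1 (mod 7): 45·t ≡ 1 − 4 = -3 (mod 7).
    Reduce coefficients mod 7: 3·t ≡ 4 (mod 7).
    The inverse of 3 mod 7 is 5 (since 3·5 = 15 = 2·7 + 1), so t ≡ 5·4 = 20 ≡ 6 (mod 7).
    Then x = 4 + 45·6 = 274, valid modulo lcm(45, 7) = 315: x ≡ 274 (mod 315).
Verify: 274 mod 9 = 4 ✓, 274 mod 5 = 4 ✓, 274 mod 7 = 1 ✓.

x ≡ 274 (mod 315).


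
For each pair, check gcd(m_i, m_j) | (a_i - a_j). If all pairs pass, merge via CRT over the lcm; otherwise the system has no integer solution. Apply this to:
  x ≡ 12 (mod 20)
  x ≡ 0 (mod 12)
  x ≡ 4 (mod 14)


Moduli 20, 12, 14 are not pairwise coprime, so CRT works modulo lcm(m_i) when all pairwise compatibility conditions hold.
Pairwise compatibility: gcd(m_i, m_j) must divide a_i - a_j for every pair.
Merge one congruence at a time:
  Start: x ≡ 12 (mod 20).
  Combine with x ≡ 0 (mod 12): gcd(20, 12) = 4; 0 - 12 = -12, which IS divisible by 4, so compatible.
    Write x = 12 + 20·t and substitute into x ≡ 0 (mod 12): 20·t ≡ 0 − 12 = -12 (mod 12).
    Divide the congruence (and modulus) by g = 4: 5·t ≡ -3 (mod 3).
    Reduce coefficients mod 3: 2·t ≡ 0 (mod 3).
    The inverse of 2 mod 3 is 2 (since 2·2 = 4 = 1·3 + 1), so t ≡ 2·0 = 0 ≡ 0 (mod 3).
    Then x = 12 + 20·0 = 12, valid modulo lcm(20, 12) = 60: x ≡ 12 (mod 60).
  Combine with x ≡ 4 (mod 14): gcd(60, 14) = 2; 4 - 12 = -8, which IS divisible by 2, so compatible.
    Write x = 12 + 60·t and substitute into x ≡ 4 (mod 14): 60·t ≡ 4 − 12 = -8 (mod 14).
    Divide the congruence (and modulus) by g = 2: 30·t ≡ -4 (mod 7).
    Reduce coefficients mod 7: 2·t ≡ 3 (mod 7).
    The inverse of 2 mod 7 is 4 (since 2·4 = 8 = 1·7 + 1), so t ≡ 4·3 = 12 ≡ 5 (mod 7).
    Then x = 12 + 60·5 = 312, valid modulo lcm(60, 14) = 420: x ≡ 312 (mod 420).
Verify: 312 mod 20 = 12, 312 mod 12 = 0, 312 mod 14 = 4.

x ≡ 312 (mod 420).


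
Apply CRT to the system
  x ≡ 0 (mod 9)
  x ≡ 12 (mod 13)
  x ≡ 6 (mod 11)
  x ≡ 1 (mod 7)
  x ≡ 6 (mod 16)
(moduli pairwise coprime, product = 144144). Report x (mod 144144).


Product of moduli M = 9 · 13 · 11 · 7 · 16 = 144144.
Merge one congruence at a time:
  Start: x ≡ 0 (mod 9).
  Combine with x ≡ 12 (mod 13); new modulus lcm = 117.
    Write x = 0 + 9·t and substitute into x ≡ 12 (mod 13): 9·t ≡ 12 − 0 = 12 (mod 13).
    The inverse of 9 mod 13 is 3 (since 9·3 = 27 = 2·13 + 1), so t ≡ 3·12 = 36 ≡ 10 (mod 13).
    Then x = 0 + 9·10 = 90, valid modulo lcm(9, 13) = 117: x ≡ 90 (mod 117).
  Combine with x ≡ 6 (mod 11); new modulus lcm = 1287.
    Write x = 90 + 117·t and substitute into x ≡ 6 (mod 11): 117·t ≡ 6 − 90 = -84 (mod 11).
    Reduce coefficients mod 11: 7·t ≡ 4 (mod 11).
    The inverse of 7 mod 11 is 8 (since 7·8 = 56 = 5·11 + 1), so t ≡ 8·4 = 32 ≡ 10 (mod 11).
    Then x = 90 + 117·10 = 1260, valid modulo lcm(117, 11) = 1287: x ≡ 1260 (mod 1287).
  Combine with x ≡ 1 (mod 7); new modulus lcm = 9009.
    Write x = 1260 + 1287·t and substitute into x ≡ 1 (mod 7): 1287·t ≡ 1 − 1260 = -1259 (mod 7).
    Reduce coefficients mod 7: 6·t ≡ 1 (mod 7).
    The inverse of 6 mod 7 is 6 (since 6·6 = 36 = 5·7 + 1), so t ≡ 6·1 = 6 ≡ 6 (mod 7).
    Then x = 1260 + 1287·6 = 8982, valid modulo lcm(1287, 7) = 9009: x ≡ 8982 (mod 9009).
  Combine with x ≡ 6 (mod 16); new modulus lcm = 144144.
    Write x = 8982 + 9009·t and substitute into x ≡ 6 (mod 16): 9009·t ≡ 6 − 8982 = -8976 (mod 16).
    Reduce coefficients mod 16: 1·t ≡ 0 (mod 16).
    So t ≡ 0 (mod 16).
    Then x = 8982 + 9009·0 = 8982, valid modulo lcm(9009, 16) = 144144: x ≡ 8982 (mod 144144).
Verify against each original: 8982 mod 9 = 0, 8982 mod 13 = 12, 8982 mod 11 = 6, 8982 mod 7 = 1, 8982 mod 16 = 6.

x ≡ 8982 (mod 144144).


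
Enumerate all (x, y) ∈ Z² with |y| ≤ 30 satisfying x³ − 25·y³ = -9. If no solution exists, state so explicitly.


The equation is x³ - 25y³ = -9. For fixed y, x³ = 25·y³ − 9, so a solution requires the RHS to be a perfect cube.
Strategy: iterate y from -30 to 30, compute RHS = 25·y³ − 9, and check whether it is a (positive or negative) perfect cube.
Check small values of y:
  y = 0: RHS = -9 is not a perfect cube.
  y = 1: RHS = 16 is not a perfect cube.
  y = -1: RHS = -34 is not a perfect cube.
  y = 2: RHS = 191 is not a perfect cube.
  y = -2: RHS = -209 is not a perfect cube.
  y = 3: RHS = 666 is not a perfect cube.
  y = -3: RHS = -684 is not a perfect cube.
Continuing the search up to |y| = 30 finds no solutions either.
No (x, y) in the scanned range satisfies the equation.

No integer solutions with |y| ≤ 30.


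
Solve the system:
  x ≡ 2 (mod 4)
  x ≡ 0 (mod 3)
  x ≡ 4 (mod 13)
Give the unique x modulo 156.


Moduli 4, 3, 13 are pairwise coprime; by CRT there is a unique solution modulo M = 4 · 3 · 13 = 156.
Solve pairwise, accumulating the modulus:
  Start with x ≡ 2 (mod 4).
  Combine with x ≡ 0 (mod 3): since gcd(4, 3) = 1, we get a unique residue mod 12.
    Write x = 2 + 4·t and substitute into x ≡ 0 (mod 3): 4·t ≡ 0 − 2 = -2 (mod 3).
    Reduce coefficients mod 3: 1·t ≡ 1 (mod 3).
    So t ≡ 1 (mod 3).
    Then x = 2 + 4·1 = 6, valid modulo lcm(4, 3) = 12: x ≡ 6 (mod 12).
  Combine with x ≡ 4 (mod 13): since gcd(12, 13) = 1, we get a unique residue mod 156.
    Write x = 6 + 12·t and substitute into x ≡ 4 (mod 13): 12·t ≡ 4 − 6 = -2 (mod 13).
    Reduce coefficients mod 13: 12·t ≡ 11 (mod 13).
    The inverse of 12 mod 13 is 12 (since 12·12 = 144 = 11·13 + 1), so t ≡ 12·11 = 132 ≡ 2 (mod 13).
    Then x = 6 + 12·2 = 30, valid modulo lcm(12, 13) = 156: x ≡ 30 (mod 156).
Verify: 30 mod 4 = 2 ✓, 30 mod 3 = 0 ✓, 30 mod 13 = 4 ✓.

x ≡ 30 (mod 156).


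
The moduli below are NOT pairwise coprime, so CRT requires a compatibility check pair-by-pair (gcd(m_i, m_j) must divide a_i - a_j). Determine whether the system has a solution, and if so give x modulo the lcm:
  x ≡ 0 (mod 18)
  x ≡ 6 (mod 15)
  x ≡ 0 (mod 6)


Moduli 18, 15, 6 are not pairwise coprime, so CRT works modulo lcm(m_i) when all pairwise compatibility conditions hold.
Pairwise compatibility: gcd(m_i, m_j) must divide a_i - a_j for every pair.
Merge one congruence at a time:
  Start: x ≡ 0 (mod 18).
  Combine with x ≡ 6 (mod 15): gcd(18, 15) = 3; 6 - 0 = 6, which IS divisible by 3, so compatible.
    Write x = 0 + 18·t and substitute into x ≡ 6 (mod 15): 18·t ≡ 6 − 0 = 6 (mod 15).
    Divide the congruence (and modulus) by g = 3: 6·t ≡ 2 (mod 5).
    Reduce coefficients mod 5: 1·t ≡ 2 (mod 5).
    So t ≡ 2 (mod 5).
    Then x = 0 + 18·2 = 36, valid modulo lcm(18, 15) = 90: x ≡ 36 (mod 90).
  Combine with x ≡ 0 (mod 6): gcd(90, 6) = 6; 0 - 36 = -36, which IS divisible by 6, so compatible.
    Write x = 36 + 90·t and substitute into x ≡ 0 (mod 6): 90·t ≡ 0 − 36 = -36 (mod 6).
    Divide the congruence (and modulus) by g = 6: 15·t ≡ -6 (mod 1).
    Modulo 1 every t works; take t = 0.
    Then x = 36 + 90·0 = 36, valid modulo lcm(90, 6) = 90: x ≡ 36 (mod 90).
Verify: 36 mod 18 = 0, 36 mod 15 = 6, 36 mod 6 = 0.

x ≡ 36 (mod 90).


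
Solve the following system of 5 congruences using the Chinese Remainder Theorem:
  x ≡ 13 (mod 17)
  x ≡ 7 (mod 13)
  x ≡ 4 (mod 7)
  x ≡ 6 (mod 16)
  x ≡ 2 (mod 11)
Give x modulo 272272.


Product of moduli M = 17 · 13 · 7 · 16 · 11 = 272272.
Merge one congruence at a time:
  Start: x ≡ 13 (mod 17).
  Combine with x ≡ 7 (mod 13); new modulus lcm = 221.
    Write x = 13 + 17·t and substitute into x ≡ 7 (mod 13): 17·t ≡ 7 − 13 = -6 (mod 13).
    Reduce coefficients mod 13: 4·t ≡ 7 (mod 13).
    The inverse of 4 mod 13 is 10 (since 4·10 = 40 = 3·13 + 1), so t ≡ 10·7 = 70 ≡ 5 (mod 13).
    Then x = 13 + 17·5 = 98, valid modulo lcm(17, 13) = 221: x ≡ 98 (mod 221).
  Combine with x ≡ 4 (mod 7); new modulus lcm = 1547.
    Write x = 98 + 221·t and substitute into x ≡ 4 (mod 7): 221·t ≡ 4 − 98 = -94 (mod 7).
    Reduce coefficients mod 7: 4·t ≡ 4 (mod 7).
    The inverse of 4 mod 7 is 2 (since 4·2 = 8 = 1·7 + 1), so t ≡ 2·4 = 8 ≡ 1 (mod 7).
    Then x = 98 + 221·1 = 319, valid modulo lcm(221, 7) = 1547: x ≡ 319 (mod 1547).
  Combine with x ≡ 6 (mod 16); new modulus lcm = 24752.
    Write x = 319 + 1547·t and substitute into x ≡ 6 (mod 16): 1547·t ≡ 6 − 319 = -313 (mod 16).
    Reduce coefficients mod 16: 11·t ≡ 7 (mod 16).
    The inverse of 11 mod 16 is 3 (since 11·3 = 33 = 2·16 + 1), so t ≡ 3·7 = 21 ≡ 5 (mod 16).
    Then x = 319 + 1547·5 = 8054, valid modulo lcm(1547, 16) = 24752: x ≡ 8054 (mod 24752).
  Combine with x ≡ 2 (mod 11); new modulus lcm = 272272.
    Write x = 8054 + 24752·t and substitute into x ≡ 2 (mod 11): 24752·t ≡ 2 − 8054 = -8052 (mod 11).
    Reduce coefficients mod 11: 2·t ≡ 0 (mod 11).
    The inverse of 2 mod 11 is 6 (since 2·6 = 12 = 1·11 + 1), so t ≡ 6·0 = 0 ≡ 0 (mod 11).
    Then x = 8054 + 24752·0 = 8054, valid modulo lcm(24752, 11) = 272272: x ≡ 8054 (mod 272272).
Verify against each original: 8054 mod 17 = 13, 8054 mod 13 = 7, 8054 mod 7 = 4, 8054 mod 16 = 6, 8054 mod 11 = 2.

x ≡ 8054 (mod 272272).


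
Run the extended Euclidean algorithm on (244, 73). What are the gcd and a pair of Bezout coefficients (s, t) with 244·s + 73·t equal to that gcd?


Euclidean algorithm on (244, 73) — divide until remainder is 0:
  244 = 3 · 73 + 25
  73 = 2 · 25 + 23
  25 = 1 · 23 + 2
  23 = 11 · 2 + 1
  2 = 2 · 1 + 0
gcd(244, 73) = 1.
Track Bezout coefficients alongside the remainders: start with r₀ = 244 = a·1 + b·0 (s = 1, t = 0) and r₁ = 73 = a·0 + b·1 (s = 0, t = 1); each new remainder r_{k+1} = r_{k-1} − q_k·r_k inherits s_{k+1} = s_{k-1} − q_k·s_k, t_{k+1} = t_{k-1} − q_k·t_k, so r_k = a·s_k + b·t_k at every step:
  q = 3: r = 25, s = 1 − 3·0 = 1, t = 0 − 3·1 = -3  (check: 244·1 + 73·(-3) = 25)
  q = 2: r = 23, s = 0 − 2·1 = -2, t = 1 − 2·(-3) = 7  (check: 244·(-2) + 73·7 = 23)
  q = 1: r = 2, s = 1 − 1·(-2) = 3, t = -3 − 1·7 = -10  (check: 244·3 + 73·(-10) = 2)
  q = 11: r = 1, s = -2 − 11·3 = -35, t = 7 − 11·(-10) = 117  (check: 244·(-35) + 73·117 = 1)
The row with r = 1 (the gcd) gives the Bezout coefficients s = -35, t = 117.
Result: 244 · (-35) + 73 · (117) = 1.

gcd(244, 73) = 1; s = -35, t = 117 (check: 244·(-35) + 73·117 = 1).


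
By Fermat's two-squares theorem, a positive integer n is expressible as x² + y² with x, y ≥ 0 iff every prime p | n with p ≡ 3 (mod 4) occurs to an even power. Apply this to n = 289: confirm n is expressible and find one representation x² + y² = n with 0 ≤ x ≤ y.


Step 1: Factor n = 289 = 17^2.
Step 2: Check the mod-4 condition on each prime factor: 17 ≡ 1 (mod 4), exponent 2.
All primes ≡ 3 (mod 4) appear to even exponent (or don't appear), so by the two-squares theorem n IS expressible as a sum of two squares.
Step 3: Build a representation. Here n = 17 · 17 is a product of primes ≡ 1 (mod 4). Each prime p ≡ 1 (mod 4) is itself a sum of two squares; find a² by testing p − a² for a perfect square:
  17: 17 − 1² = 16 = 4² ⇒ 17 = 1² + 4².
  Combine using the Brahmagupta–Fibonacci identity (a² + b²)(c² + d²) = (ac − bd)² + (ad + bc)² = (ac + bd)² + (ad − bc)²:
  17 · 17 = 289: from (1² + 4²)(1² + 4²), take (1·1 − 4·4, 1·4 + 4·1) = (1 − 16, 4 + 4) = (-15, 8); dropping signs (only squares matter) gives (15, 8); check 15² + 8² = 225 + 64 = 289 ✓.
Step 4: Order so x ≤ y and verify: 8² + 15² = 64 + 225 = 289 = n. ✓

n = 289 = 8² + 15² (one valid representation with x ≤ y).


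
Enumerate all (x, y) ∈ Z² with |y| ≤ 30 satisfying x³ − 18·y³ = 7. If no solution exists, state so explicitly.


The equation is x³ - 18y³ = 7. For fixed y, x³ = 18·y³ + 7, so a solution requires the RHS to be a perfect cube.
Strategy: iterate y from -30 to 30, compute RHS = 18·y³ + 7, and check whether it is a (positive or negative) perfect cube.
Check small values of y:
  y = 0: RHS = 7 is not a perfect cube.
  y = 1: RHS = 25 is not a perfect cube.
  y = -1: RHS = -11 is not a perfect cube.
  y = 2: RHS = 151 is not a perfect cube.
  y = -2: RHS = -137 is not a perfect cube.
  y = 3: RHS = 493 is not a perfect cube.
  y = -3: RHS = -479 is not a perfect cube.
Continuing the search up to |y| = 30 finds no solutions either.
No (x, y) in the scanned range satisfies the equation.

No integer solutions with |y| ≤ 30.


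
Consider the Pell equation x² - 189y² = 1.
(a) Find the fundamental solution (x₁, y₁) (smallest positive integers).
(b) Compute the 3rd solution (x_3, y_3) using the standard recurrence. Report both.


Step 1: Find the fundamental solution (x₁, y₁) of x² - 189y² = 1.
  Expand √189 as a continued fraction. a₀ = ⌊√189⌋ = 13; iterate m_{k+1} = d_k·a_k − m_k, d_{k+1} = (189 − m_{k+1}²)/d_k, a_{k+1} = ⌊(a₀ + m_{k+1})/d_{k+1}⌋ (starting m₀ = 0, d₀ = 1), with convergents p_k = a_k·p_{k-1} + p_{k-2}, q_k = a_k·q_{k-1} + q_{k-2} (p₋₁ = 1, q₋₁ = 0):
  k = 0: a₀ = 13; p₀/q₀ = 13/1; p₀² − 189·q₀² = 169 − 189 = -20.
  k = 1: m = 13, d = 20, a = ⌊(13 + 13)/20⌋ = 1; p/q = (1·13 + 1)/(1·1 + 0) = 14/1; p² − 189·q² = 196 − 189 = 7.
  k = 2: m = 7, d = 7, a = ⌊(13 + 7)/7⌋ = 2; p/q = (2·14 + 13)/(2·1 + 1) = 41/3; p² − 189·q² = 1681 − 1701 = -20.
  k = 3: m = 7, d = 20, a = ⌊(13 + 7)/20⌋ = 1; p/q = (1·41 + 14)/(1·3 + 1) = 55/4; p² − 189·q² = 3025 − 3024 = 1.
  The first convergent with p² − 189·q² = 1 gives the fundamental solution (x₁, y₁) = (55, 4).
Step 2: Apply the recurrence (x_{n+1}, y_{n+1}) = (x₁x_n + 189y₁y_n, x₁y_n + y₁x_n) repeatedly.
  From (x_1, y_1) = (55, 4): x_2 = 55·55 + 189·4·4 = 6049; y_2 = 55·4 + 4·55 = 440.
  From (x_2, y_2) = (6049, 440): x_3 = 55·6049 + 189·4·440 = 665335; y_3 = 55·440 + 4·6049 = 48396.
Step 3: Verify x_3² - 189·y_3² = 442670662225 - 442670662224 = 1 (should be 1). ✓

(x_1, y_1) = (55, 4); (x_3, y_3) = (665335, 48396).


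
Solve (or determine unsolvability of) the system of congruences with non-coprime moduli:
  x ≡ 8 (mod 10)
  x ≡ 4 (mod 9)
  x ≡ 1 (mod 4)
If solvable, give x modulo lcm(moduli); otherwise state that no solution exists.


Moduli 10, 9, 4 are not pairwise coprime, so CRT works modulo lcm(m_i) when all pairwise compatibility conditions hold.
Pairwise compatibility: gcd(m_i, m_j) must divide a_i - a_j for every pair.
Merge one congruence at a time:
  Start: x ≡ 8 (mod 10).
  Combine with x ≡ 4 (mod 9): gcd(10, 9) = 1; 4 - 8 = -4, which IS divisible by 1, so compatible.
    Write x = 8 + 10·t and substitute into x ≡ 4 (mod 9): 10·t ≡ 4 − 8 = -4 (mod 9).
    Reduce coefficients mod 9: 1·t ≡ 5 (mod 9).
    So t ≡ 5 (mod 9).
    Then x = 8 + 10·5 = 58, valid modulo lcm(10, 9) = 90: x ≡ 58 (mod 90).
  Combine with x ≡ 1 (mod 4): gcd(90, 4) = 2, and 1 - 58 = -57 is NOT divisible by 2.
    ⇒ system is inconsistent (no integer solution).

No solution (the system is inconsistent).


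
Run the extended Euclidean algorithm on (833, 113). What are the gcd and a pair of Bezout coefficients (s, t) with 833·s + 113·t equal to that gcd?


Euclidean algorithm on (833, 113) — divide until remainder is 0:
  833 = 7 · 113 + 42
  113 = 2 · 42 + 29
  42 = 1 · 29 + 13
  29 = 2 · 13 + 3
  13 = 4 · 3 + 1
  3 = 3 · 1 + 0
gcd(833, 113) = 1.
Track Bezout coefficients alongside the remainders: start with r₀ = 833 = a·1 + b·0 (s = 1, t = 0) and r₁ = 113 = a·0 + b·1 (s = 0, t = 1); each new remainder r_{k+1} = r_{k-1} − q_k·r_k inherits s_{k+1} = s_{k-1} − q_k·s_k, t_{k+1} = t_{k-1} − q_k·t_k, so r_k = a·s_k + b·t_k at every step:
  q = 7: r = 42, s = 1 − 7·0 = 1, t = 0 − 7·1 = -7  (check: 833·1 + 113·(-7) = 42)
  q = 2: r = 29, s = 0 − 2·1 = -2, t = 1 − 2·(-7) = 15  (check: 833·(-2) + 113·15 = 29)
  q = 1: r = 13, s = 1 − 1·(-2) = 3, t = -7 − 1·15 = -22  (check: 833·3 + 113·(-22) = 13)
  q = 2: r = 3, s = -2 − 2·3 = -8, t = 15 − 2·(-22) = 59  (check: 833·(-8) + 113·59 = 3)
  q = 4: r = 1, s = 3 − 4·(-8) = 35, t = -22 − 4·59 = -258  (check: 833·35 + 113·(-258) = 1)
The row with r = 1 (the gcd) gives the Bezout coefficients s = 35, t = -258.
Result: 833 · (35) + 113 · (-258) = 1.

gcd(833, 113) = 1; s = 35, t = -258 (check: 833·35 + 113·(-258) = 1).


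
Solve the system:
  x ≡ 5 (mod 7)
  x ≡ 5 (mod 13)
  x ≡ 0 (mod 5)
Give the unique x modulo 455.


Moduli 7, 13, 5 are pairwise coprime; by CRT there is a unique solution modulo M = 7 · 13 · 5 = 455.
Solve pairwise, accumulating the modulus:
  Start with x ≡ 5 (mod 7).
  Combine with x ≡ 5 (mod 13): since gcd(7, 13) = 1, we get a unique residue mod 91.
    Write x = 5 + 7·t and substitute into x ≡ 5 (mod 13): 7·t ≡ 5 − 5 = 0 (mod 13).
    The inverse of 7 mod 13 is 2 (since 7·2 = 14 = 1·13 + 1), so t ≡ 2·0 = 0 ≡ 0 (mod 13).
    Then x = 5 + 7·0 = 5, valid modulo lcm(7, 13) = 91: x ≡ 5 (mod 91).
  Combine with x ≡ 0 (mod 5): since gcd(91, 5) = 1, we get a unique residue mod 455.
    Write x = 5 + 91·t and substitute into x ≡ 0 (mod 5): 91·t ≡ 0 − 5 = -5 (mod 5).
    Reduce coefficients mod 5: 1·t ≡ 0 (mod 5).
    So t ≡ 0 (mod 5).
    Then x = 5 + 91·0 = 5, valid modulo lcm(91, 5) = 455: x ≡ 5 (mod 455).
Verify: 5 mod 7 = 5 ✓, 5 mod 13 = 5 ✓, 5 mod 5 = 0 ✓.

x ≡ 5 (mod 455).


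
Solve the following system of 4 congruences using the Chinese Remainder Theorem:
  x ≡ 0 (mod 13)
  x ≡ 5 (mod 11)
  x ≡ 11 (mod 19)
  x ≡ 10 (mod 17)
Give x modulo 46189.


Product of moduli M = 13 · 11 · 19 · 17 = 46189.
Merge one congruence at a time:
  Start: x ≡ 0 (mod 13).
  Combine with x ≡ 5 (mod 11); new modulus lcm = 143.
    Write x = 0 + 13·t and substitute into x ≡ 5 (mod 11): 13·t ≡ 5 − 0 = 5 (mod 11).
    Reduce coefficients mod 11: 2·t ≡ 5 (mod 11).
    The inverse of 2 mod 11 is 6 (since 2·6 = 12 = 1·11 + 1), so t ≡ 6·5 = 30 ≡ 8 (mod 11).
    Then x = 0 + 13·8 = 104, valid modulo lcm(13, 11) = 143: x ≡ 104 (mod 143).
  Combine with x ≡ 11 (mod 19); new modulus lcm = 2717.
    Write x = 104 + 143·t and substitute into x ≡ 11 (mod 19): 143·t ≡ 11 − 104 = -93 (mod 19).
    Reduce coefficients mod 19: 10·t ≡ 2 (mod 19).
    The inverse of 10 mod 19 is 2 (since 10·2 = 20 = 1·19 + 1), so t ≡ 2·2 = 4 ≡ 4 (mod 19).
    Then x = 104 + 143·4 = 676, valid modulo lcm(143, 19) = 2717: x ≡ 676 (mod 2717).
  Combine with x ≡ 10 (mod 17); new modulus lcm = 46189.
    Write x = 676 + 2717·t and substitute into x ≡ 10 (mod 17): 2717·t ≡ 10 − 676 = -666 (mod 17).
    Reduce coefficients mod 17: 14·t ≡ 14 (mod 17).
    The inverse of 14 mod 17 is 11 (since 14·11 = 154 = 9·17 + 1), so t ≡ 11·14 = 154 ≡ 1 (mod 17).
    Then x = 676 + 2717·1 = 3393, valid modulo lcm(2717, 17) = 46189: x ≡ 3393 (mod 46189).
Verify against each original: 3393 mod 13 = 0, 3393 mod 11 = 5, 3393 mod 19 = 11, 3393 mod 17 = 10.

x ≡ 3393 (mod 46189).


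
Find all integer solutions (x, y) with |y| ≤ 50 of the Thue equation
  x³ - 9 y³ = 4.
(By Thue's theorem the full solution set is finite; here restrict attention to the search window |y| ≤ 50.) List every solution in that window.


The equation is x³ - 9y³ = 4. For fixed y, x³ = 9·y³ + 4, so a solution requires the RHS to be a perfect cube.
Strategy: iterate y from -50 to 50, compute RHS = 9·y³ + 4, and check whether it is a (positive or negative) perfect cube.
Check small values of y:
  y = 0: RHS = 4 is not a perfect cube.
  y = 1: RHS = 13 is not a perfect cube.
  y = -1: RHS = -5 is not a perfect cube.
  y = 2: RHS = 76 is not a perfect cube.
  y = -2: RHS = -68 is not a perfect cube.
  y = 3: RHS = 247 is not a perfect cube.
  y = -3: RHS = -239 is not a perfect cube.
Continuing the search up to |y| = 50 finds no solutions either.
No (x, y) in the scanned range satisfies the equation.

No integer solutions with |y| ≤ 50.


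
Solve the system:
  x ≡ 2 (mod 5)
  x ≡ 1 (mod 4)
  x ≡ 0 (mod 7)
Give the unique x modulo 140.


Moduli 5, 4, 7 are pairwise coprime; by CRT there is a unique solution modulo M = 5 · 4 · 7 = 140.
Solve pairwise, accumulating the modulus:
  Start with x ≡ 2 (mod 5).
  Combine with x ≡ 1 (mod 4): since gcd(5, 4) = 1, we get a unique residue mod 20.
    Write x = 2 + 5·t and substitute into x ≡ 1 (mod 4): 5·t ≡ 1 − 2 = -1 (mod 4).
    Reduce coefficients mod 4: 1·t ≡ 3 (mod 4).
    So t ≡ 3 (mod 4).
    Then x = 2 + 5·3 = 17, valid modulo lcm(5, 4) = 20: x ≡ 17 (mod 20).
  Combine with x ≡ 0 (mod 7): since gcd(20, 7) = 1, we get a unique residue mod 140.
    Write x = 17 + 20·t and substitute into x ≡ 0 (mod 7): 20·t ≡ 0 − 17 = -17 (mod 7).
    Reduce coefficients mod 7: 6·t ≡ 4 (mod 7).
    The inverse of 6 mod 7 is 6 (since 6·6 = 36 = 5·7 + 1), so t ≡ 6·4 = 24 ≡ 3 (mod 7).
    Then x = 17 + 20·3 = 77, valid modulo lcm(20, 7) = 140: x ≡ 77 (mod 140).
Verify: 77 mod 5 = 2 ✓, 77 mod 4 = 1 ✓, 77 mod 7 = 0 ✓.

x ≡ 77 (mod 140).


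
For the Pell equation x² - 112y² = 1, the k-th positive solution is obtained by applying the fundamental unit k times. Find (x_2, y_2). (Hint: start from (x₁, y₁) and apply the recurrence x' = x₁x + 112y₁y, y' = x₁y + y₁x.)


Step 1: Find the fundamental solution (x₁, y₁) of x² - 112y² = 1.
  Expand √112 as a continued fraction. a₀ = ⌊√112⌋ = 10; iterate m_{k+1} = d_k·a_k − m_k, d_{k+1} = (112 − m_{k+1}²)/d_k, a_{k+1} = ⌊(a₀ + m_{k+1})/d_{k+1}⌋ (starting m₀ = 0, d₀ = 1), with convergents p_k = a_k·p_{k-1} + p_{k-2}, q_k = a_k·q_{k-1} + q_{k-2} (p₋₁ = 1, q₋₁ = 0):
  k = 0: a₀ = 10; p₀/q₀ = 10/1; p₀² − 112·q₀² = 100 − 112 = -12.
  k = 1: m = 10, d = 12, a = ⌊(10 + 10)/12⌋ = 1; p/q = (1·10 + 1)/(1·1 + 0) = 11/1; p² − 112·q² = 121 − 112 = 9.
  k = 2: m = 2, d = 9, a = ⌊(10 + 2)/9⌋ = 1; p/q = (1·11 + 10)/(1·1 + 1) = 21/2; p² − 112·q² = 441 − 448 = -7.
  k = 3: m = 7, d = 7, a = ⌊(10 + 7)/7⌋ = 2; p/q = (2·21 + 11)/(2·2 + 1) = 53/5; p² − 112·q² = 2809 − 2800 = 9.
  k = 4: m = 7, d = 9, a = ⌊(10 + 7)/9⌋ = 1; p/q = (1·53 + 21)/(1·5 + 2) = 74/7; p² − 112·q² = 5476 − 5488 = -12.
  k = 5: m = 2, d = 12, a = ⌊(10 + 2)/12⌋ = 1; p/q = (1·74 + 53)/(1·7 + 5) = 127/12; p² − 112·q² = 16129 − 16128 = 1.
  The first convergent with p² − 112·q² = 1 gives the fundamental solution (x₁, y₁) = (127, 12).
Step 2: Apply the recurrence (x_{n+1}, y_{n+1}) = (x₁x_n + 112y₁y_n, x₁y_n + y₁x_n) repeatedly.
  From (x_1, y_1) = (127, 12): x_2 = 127·127 + 112·12·12 = 32257; y_2 = 127·12 + 12·127 = 3048.
Step 3: Verify x_2² - 112·y_2² = 1040514049 - 1040514048 = 1 (should be 1). ✓

(x_1, y_1) = (127, 12); (x_2, y_2) = (32257, 3048).
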